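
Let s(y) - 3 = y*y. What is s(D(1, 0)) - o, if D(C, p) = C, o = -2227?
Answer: 2231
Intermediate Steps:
s(y) = 3 + y**2 (s(y) = 3 + y*y = 3 + y**2)
s(D(1, 0)) - o = (3 + 1**2) - 1*(-2227) = (3 + 1) + 2227 = 4 + 2227 = 2231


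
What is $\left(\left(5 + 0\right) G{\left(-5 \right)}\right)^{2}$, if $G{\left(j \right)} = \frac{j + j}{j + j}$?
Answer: $25$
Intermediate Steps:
$G{\left(j \right)} = 1$ ($G{\left(j \right)} = \frac{2 j}{2 j} = 2 j \frac{1}{2 j} = 1$)
$\left(\left(5 + 0\right) G{\left(-5 \right)}\right)^{2} = \left(\left(5 + 0\right) 1\right)^{2} = \left(5 \cdot 1\right)^{2} = 5^{2} = 25$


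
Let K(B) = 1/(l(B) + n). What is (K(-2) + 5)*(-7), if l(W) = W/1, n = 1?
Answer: -28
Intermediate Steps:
l(W) = W (l(W) = W*1 = W)
K(B) = 1/(1 + B) (K(B) = 1/(B + 1) = 1/(1 + B))
(K(-2) + 5)*(-7) = (1/(1 - 2) + 5)*(-7) = (1/(-1) + 5)*(-7) = (-1 + 5)*(-7) = 4*(-7) = -28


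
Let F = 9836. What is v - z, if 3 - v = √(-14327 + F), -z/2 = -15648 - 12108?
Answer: -55509 - 3*I*√499 ≈ -55509.0 - 67.015*I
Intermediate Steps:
z = 55512 (z = -2*(-15648 - 12108) = -2*(-27756) = 55512)
v = 3 - 3*I*√499 (v = 3 - √(-14327 + 9836) = 3 - √(-4491) = 3 - 3*I*√499 ≈ 3.0 - 67.015*I)
v - z = (3 - 3*I*√499) - 1*55512 = (3 - 3*I*√499) - 55512 = -55509 - 3*I*√499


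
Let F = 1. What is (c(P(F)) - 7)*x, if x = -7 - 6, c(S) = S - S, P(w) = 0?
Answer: 91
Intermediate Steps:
c(S) = 0
x = -13
(c(P(F)) - 7)*x = (0 - 7)*(-13) = -7*(-13) = 91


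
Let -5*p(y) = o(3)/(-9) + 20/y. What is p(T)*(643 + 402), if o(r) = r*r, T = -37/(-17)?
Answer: -63327/37 ≈ -1711.5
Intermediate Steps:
T = 37/17 (T = -37*(-1/17) = 37/17 ≈ 2.1765)
o(r) = r²
p(y) = ⅕ - 4/y (p(y) = -(3²/(-9) + 20/y)/5 = -(9*(-⅑) + 20/y)/5 = -(-1 + 20/y)/5 = ⅕ - 4/y)
p(T)*(643 + 402) = ((-20 + 37/17)/(5*(37/17)))*(643 + 402) = ((⅕)*(17/37)*(-303/17))*1045 = -303/185*1045 = -63327/37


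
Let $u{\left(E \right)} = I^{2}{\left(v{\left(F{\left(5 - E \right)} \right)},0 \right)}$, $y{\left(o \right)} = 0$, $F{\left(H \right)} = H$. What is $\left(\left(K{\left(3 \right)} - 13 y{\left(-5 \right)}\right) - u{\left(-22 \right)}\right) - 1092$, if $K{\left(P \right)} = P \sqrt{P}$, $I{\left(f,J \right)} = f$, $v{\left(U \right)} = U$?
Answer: $-1821 + 3 \sqrt{3} \approx -1815.8$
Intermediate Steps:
$K{\left(P \right)} = P^{\frac{3}{2}}$
$u{\left(E \right)} = \left(5 - E\right)^{2}$
$\left(\left(K{\left(3 \right)} - 13 y{\left(-5 \right)}\right) - u{\left(-22 \right)}\right) - 1092 = \left(\left(3^{\frac{3}{2}} - 0\right) - \left(-5 - 22\right)^{2}\right) - 1092 = \left(\left(3 \sqrt{3} + 0\right) - \left(-27\right)^{2}\right) - 1092 = \left(3 \sqrt{3} - 729\right) - 1092 = \left(-729 + 3 \sqrt{3}\right) - 1092 = -1821 + 3 \sqrt{3}$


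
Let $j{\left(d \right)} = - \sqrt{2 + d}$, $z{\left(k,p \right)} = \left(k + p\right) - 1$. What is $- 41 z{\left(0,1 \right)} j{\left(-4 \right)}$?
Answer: $0$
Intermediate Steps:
$z{\left(k,p \right)} = -1 + k + p$
$- 41 z{\left(0,1 \right)} j{\left(-4 \right)} = - 41 \left(-1 + 0 + 1\right) \left(- \sqrt{2 - 4}\right) = \left(-41\right) 0 \left(- \sqrt{-2}\right) = 0 \left(- i \sqrt{2}\right) = 0$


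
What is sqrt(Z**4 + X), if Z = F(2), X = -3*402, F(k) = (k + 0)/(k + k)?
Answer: I*sqrt(19295)/4 ≈ 34.727*I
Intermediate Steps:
F(k) = 1/2 (F(k) = k/((2*k)) = k*(1/(2*k)) = 1/2)
X = -1206
Z = 1/2 ≈ 0.50000
sqrt(Z**4 + X) = sqrt((1/2)**4 - 1206) = sqrt(1/16 - 1206) = sqrt(-19295/16) = I*sqrt(19295)/4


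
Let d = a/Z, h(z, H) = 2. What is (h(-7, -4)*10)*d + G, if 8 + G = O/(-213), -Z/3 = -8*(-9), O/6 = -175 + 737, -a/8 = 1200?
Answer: 552772/639 ≈ 865.06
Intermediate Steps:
a = -9600 (a = -8*1200 = -9600)
O = 3372 (O = 6*(-175 + 737) = 6*562 = 3372)
Z = -216 (Z = -(-24)*(-9) = -3*72 = -216)
d = 400/9 (d = -9600/(-216) = -9600*(-1/216) = 400/9 ≈ 44.444)
G = -1692/71 (G = -8 + 3372/(-213) = -8 + 3372*(-1/213) = -8 - 1124/71 = -1692/71 ≈ -23.831)
(h(-7, -4)*10)*d + G = (2*10)*(400/9) - 1692/71 = 20*(400/9) - 1692/71 = 8000/9 - 1692/71 = 552772/639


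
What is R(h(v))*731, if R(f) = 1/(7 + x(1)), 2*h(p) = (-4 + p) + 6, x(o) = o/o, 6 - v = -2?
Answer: 731/8 ≈ 91.375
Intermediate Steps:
v = 8 (v = 6 - 1*(-2) = 6 + 2 = 8)
x(o) = 1
h(p) = 1 + p/2 (h(p) = ((-4 + p) + 6)/2 = (2 + p)/2 = 1 + p/2)
R(f) = ⅛ (R(f) = 1/(7 + 1) = 1/8 = ⅛)
R(h(v))*731 = (⅛)*731 = 731/8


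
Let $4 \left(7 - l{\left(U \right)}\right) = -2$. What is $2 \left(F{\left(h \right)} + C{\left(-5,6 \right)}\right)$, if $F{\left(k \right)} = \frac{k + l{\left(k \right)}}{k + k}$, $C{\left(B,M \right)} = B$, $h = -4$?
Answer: $- \frac{87}{8} \approx -10.875$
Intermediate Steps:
$l{\left(U \right)} = \frac{15}{2}$ ($l{\left(U \right)} = 7 - - \frac{1}{2} = 7 + \frac{1}{2} = \frac{15}{2}$)
$F{\left(k \right)} = \frac{\frac{15}{2} + k}{2 k}$ ($F{\left(k \right)} = \frac{k + \frac{15}{2}}{k + k} = \frac{\frac{15}{2} + k}{2 k}$)
$2 \left(F{\left(h \right)} + C{\left(-5,6 \right)}\right) = 2 \left(\frac{15 + 2 \left(-4\right)}{4 \left(-4\right)} - 5\right) = 2 \left(\frac{1}{4} \left(- \frac{1}{4}\right) \left(15 - 8\right) - 5\right) = 2 \left(\frac{1}{4} \left(- \frac{1}{4}\right) 7 - 5\right) = 2 \left(- \frac{7}{16} - 5\right) = 2 \left(- \frac{87}{16}\right) = - \frac{87}{8}$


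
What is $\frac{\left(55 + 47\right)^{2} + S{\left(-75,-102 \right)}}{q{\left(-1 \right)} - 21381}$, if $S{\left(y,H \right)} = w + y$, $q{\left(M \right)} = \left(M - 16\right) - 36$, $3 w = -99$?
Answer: $- \frac{5148}{10717} \approx -0.48036$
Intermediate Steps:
$w = -33$ ($w = \frac{1}{3} \left(-99\right) = -33$)
$q{\left(M \right)} = -52 + M$ ($q{\left(M \right)} = \left(-16 + M\right) - 36 = -52 + M$)
$S{\left(y,H \right)} = -33 + y$
$\frac{\left(55 + 47\right)^{2} + S{\left(-75,-102 \right)}}{q{\left(-1 \right)} - 21381} = \frac{\left(55 + 47\right)^{2} - 108}{\left(-52 - 1\right) - 21381} = \frac{102^{2} - 108}{-53 - 21381} = \frac{10404 - 108}{-21434} = 10296 \left(- \frac{1}{21434}\right) = - \frac{5148}{10717}$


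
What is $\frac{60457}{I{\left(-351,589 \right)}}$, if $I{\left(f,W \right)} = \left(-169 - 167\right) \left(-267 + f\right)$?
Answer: $\frac{60457}{207648} \approx 0.29115$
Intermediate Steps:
$I{\left(f,W \right)} = 89712 - 336 f$ ($I{\left(f,W \right)} = - 336 \left(-267 + f\right) = 89712 - 336 f$)
$\frac{60457}{I{\left(-351,589 \right)}} = \frac{60457}{89712 - -117936} = \frac{60457}{89712 + 117936} = \frac{60457}{207648}$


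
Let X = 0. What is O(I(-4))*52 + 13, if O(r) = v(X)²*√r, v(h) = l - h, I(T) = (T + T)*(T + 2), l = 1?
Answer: 221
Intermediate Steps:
I(T) = 2*T*(2 + T) (I(T) = (2*T)*(2 + T) = 2*T*(2 + T))
v(h) = 1 - h
O(r) = √r (O(r) = (1 - 1*0)²*√r = (1 + 0)²*√r = 1²*√r = 1*√r = √r)
O(I(-4))*52 + 13 = √(2*(-4)*(2 - 4))*52 + 13 = √(2*(-4)*(-2))*52 + 13 = √16*52 + 13 = 4*52 + 13 = 208 + 13 = 221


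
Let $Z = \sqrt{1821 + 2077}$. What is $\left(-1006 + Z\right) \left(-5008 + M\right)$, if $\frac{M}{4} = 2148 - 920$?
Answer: $96576 - 96 \sqrt{3898} \approx 90582.0$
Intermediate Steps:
$M = 4912$ ($M = 4 \left(2148 - 920\right) = 4 \cdot 1228 = 4912$)
$Z = \sqrt{3898} \approx 62.434$
$\left(-1006 + Z\right) \left(-5008 + M\right) = \left(-1006 + \sqrt{3898}\right) \left(-5008 + 4912\right) = \left(-1006 + \sqrt{3898}\right) \left(-96\right) = 96576 - 96 \sqrt{3898}$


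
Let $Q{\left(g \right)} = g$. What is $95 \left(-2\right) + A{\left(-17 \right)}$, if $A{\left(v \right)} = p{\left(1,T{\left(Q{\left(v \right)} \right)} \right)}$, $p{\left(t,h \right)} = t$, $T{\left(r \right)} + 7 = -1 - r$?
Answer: $-189$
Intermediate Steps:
$T{\left(r \right)} = -8 - r$ ($T{\left(r \right)} = -7 - \left(1 + r\right) = -8 - r$)
$A{\left(v \right)} = 1$
$95 \left(-2\right) + A{\left(-17 \right)} = 95 \left(-2\right) + 1 = -190 + 1 = -189$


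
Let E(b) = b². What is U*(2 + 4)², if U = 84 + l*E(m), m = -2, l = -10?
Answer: 1584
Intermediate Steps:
U = 44 (U = 84 - 10*(-2)² = 84 - 10*4 = 84 - 40 = 44)
U*(2 + 4)² = 44*(2 + 4)² = 44*6² = 44*36 = 1584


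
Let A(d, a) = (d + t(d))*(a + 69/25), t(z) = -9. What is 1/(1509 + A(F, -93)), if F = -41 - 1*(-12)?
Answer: 25/123453 ≈ 0.00020251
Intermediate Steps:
F = -29 (F = -41 + 12 = -29)
A(d, a) = (-9 + d)*(69/25 + a) (A(d, a) = (d - 9)*(a + 69/25) = (-9 + d)*(a + 69*(1/25)) = (-9 + d)*(a + 69/25) = (-9 + d)*(69/25 + a))
1/(1509 + A(F, -93)) = 1/(1509 + (-621/25 - 9*(-93) + (69/25)*(-29) - 93*(-29))) = 1/(1509 + (-621/25 + 837 - 2001/25 + 2697)) = 1/(1509 + 85728/25) = 1/(123453/25) = 25/123453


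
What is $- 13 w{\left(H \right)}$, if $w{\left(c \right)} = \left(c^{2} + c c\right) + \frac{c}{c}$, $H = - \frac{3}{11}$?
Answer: $- \frac{1807}{121} \approx -14.934$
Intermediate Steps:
$H = - \frac{3}{11}$ ($H = \left(-3\right) \frac{1}{11} = - \frac{3}{11} \approx -0.27273$)
$w{\left(c \right)} = 1 + 2 c^{2}$ ($w{\left(c \right)} = \left(c^{2} + c^{2}\right) + 1 = 2 c^{2} + 1 = 1 + 2 c^{2}$)
$- 13 w{\left(H \right)} = - 13 \left(1 + 2 \left(- \frac{3}{11}\right)^{2}\right) = - 13 \left(1 + 2 \cdot \frac{9}{121}\right) = - 13 \left(1 + \frac{18}{121}\right) = \left(-13\right) \frac{139}{121} = - \frac{1807}{121}$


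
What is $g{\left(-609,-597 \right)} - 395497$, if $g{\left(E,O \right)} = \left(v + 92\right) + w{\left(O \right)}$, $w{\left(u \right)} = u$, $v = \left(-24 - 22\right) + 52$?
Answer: $-395996$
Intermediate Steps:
$v = 6$ ($v = -46 + 52 = 6$)
$g{\left(E,O \right)} = 98 + O$ ($g{\left(E,O \right)} = \left(6 + 92\right) + O = 98 + O$)
$g{\left(-609,-597 \right)} - 395497 = \left(98 - 597\right) - 395497 = -499 - 395497 = -395996$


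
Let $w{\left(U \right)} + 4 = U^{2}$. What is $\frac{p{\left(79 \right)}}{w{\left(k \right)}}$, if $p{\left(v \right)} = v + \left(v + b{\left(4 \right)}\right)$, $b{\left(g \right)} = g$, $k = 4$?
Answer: $\frac{27}{2} \approx 13.5$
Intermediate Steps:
$p{\left(v \right)} = 4 + 2 v$ ($p{\left(v \right)} = v + \left(v + 4\right) = v + \left(4 + v\right) = 4 + 2 v$)
$w{\left(U \right)} = -4 + U^{2}$
$\frac{p{\left(79 \right)}}{w{\left(k \right)}} = \frac{4 + 2 \cdot 79}{-4 + 4^{2}} = \frac{4 + 158}{-4 + 16} = \frac{162}{12} = 162 \cdot \frac{1}{12} = \frac{27}{2}$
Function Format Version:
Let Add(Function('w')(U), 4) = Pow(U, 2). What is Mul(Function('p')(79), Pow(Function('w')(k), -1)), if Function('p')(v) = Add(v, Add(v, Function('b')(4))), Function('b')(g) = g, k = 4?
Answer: Rational(27, 2) ≈ 13.500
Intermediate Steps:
Function('p')(v) = Add(4, Mul(2, v)) (Function('p')(v) = Add(v, Add(v, 4)) = Add(v, Add(4, v)) = Add(4, Mul(2, v)))
Function('w')(U) = Add(-4, Pow(U, 2))
Mul(Function('p')(79), Pow(Function('w')(k), -1)) = Mul(Add(4, Mul(2, 79)), Pow(Add(-4, Pow(4, 2)), -1)) = Mul(Add(4, 158), Pow(Add(-4, 16), -1)) = Mul(162, Pow(12, -1)) = Mul(162, Rational(1, 12)) = Rational(27, 2)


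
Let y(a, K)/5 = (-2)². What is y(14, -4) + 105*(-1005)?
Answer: -105505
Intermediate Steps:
y(a, K) = 20 (y(a, K) = 5*(-2)² = 5*4 = 20)
y(14, -4) + 105*(-1005) = 20 + 105*(-1005) = 20 - 105525 = -105505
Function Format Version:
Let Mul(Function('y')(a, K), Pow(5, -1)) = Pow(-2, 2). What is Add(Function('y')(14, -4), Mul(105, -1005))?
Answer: -105505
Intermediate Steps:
Function('y')(a, K) = 20 (Function('y')(a, K) = Mul(5, Pow(-2, 2)) = Mul(5, 4) = 20)
Add(Function('y')(14, -4), Mul(105, -1005)) = Add(20, Mul(105, -1005)) = Add(20, -105525) = -105505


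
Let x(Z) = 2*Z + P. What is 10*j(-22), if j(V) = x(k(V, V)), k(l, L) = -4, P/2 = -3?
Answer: -140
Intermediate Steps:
P = -6 (P = 2*(-3) = -6)
x(Z) = -6 + 2*Z (x(Z) = 2*Z - 6 = -6 + 2*Z)
j(V) = -14 (j(V) = -6 + 2*(-4) = -6 - 8 = -14)
10*j(-22) = 10*(-14) = -140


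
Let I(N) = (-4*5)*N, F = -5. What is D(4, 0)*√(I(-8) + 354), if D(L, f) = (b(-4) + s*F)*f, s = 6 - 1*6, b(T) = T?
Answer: 0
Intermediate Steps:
s = 0 (s = 6 - 6 = 0)
D(L, f) = -4*f (D(L, f) = (-4 + 0*(-5))*f = (-4 + 0)*f = -4*f)
I(N) = -20*N
D(4, 0)*√(I(-8) + 354) = (-4*0)*√(-20*(-8) + 354) = 0*√(160 + 354) = 0*√514 = 0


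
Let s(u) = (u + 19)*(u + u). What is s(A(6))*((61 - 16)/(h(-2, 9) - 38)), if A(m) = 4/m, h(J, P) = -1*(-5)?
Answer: -1180/33 ≈ -35.758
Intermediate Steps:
h(J, P) = 5
s(u) = 2*u*(19 + u) (s(u) = (19 + u)*(2*u) = 2*u*(19 + u))
s(A(6))*((61 - 16)/(h(-2, 9) - 38)) = (2*(4/6)*(19 + 4/6))*((61 - 16)/(5 - 38)) = (2*(4*(1/6))*(19 + 4*(1/6)))*(45/(-33)) = (2*(2/3)*(19 + 2/3))*(45*(-1/33)) = (2*(2/3)*(59/3))*(-15/11) = (236/9)*(-15/11) = -1180/33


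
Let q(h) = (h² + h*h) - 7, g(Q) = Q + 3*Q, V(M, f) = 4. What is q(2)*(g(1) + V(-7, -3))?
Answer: 8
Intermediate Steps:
g(Q) = 4*Q
q(h) = -7 + 2*h² (q(h) = (h² + h²) - 7 = 2*h² - 7 = -7 + 2*h²)
q(2)*(g(1) + V(-7, -3)) = (-7 + 2*2²)*(4*1 + 4) = (-7 + 2*4)*(4 + 4) = (-7 + 8)*8 = 1*8 = 8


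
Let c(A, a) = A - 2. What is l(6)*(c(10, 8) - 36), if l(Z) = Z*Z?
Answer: -1008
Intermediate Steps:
c(A, a) = -2 + A
l(Z) = Z²
l(6)*(c(10, 8) - 36) = 6²*((-2 + 10) - 36) = 36*(8 - 36) = 36*(-28) = -1008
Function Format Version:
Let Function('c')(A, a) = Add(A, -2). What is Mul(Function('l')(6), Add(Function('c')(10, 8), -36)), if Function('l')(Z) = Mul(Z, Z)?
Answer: -1008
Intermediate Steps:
Function('c')(A, a) = Add(-2, A)
Function('l')(Z) = Pow(Z, 2)
Mul(Function('l')(6), Add(Function('c')(10, 8), -36)) = Mul(Pow(6, 2), Add(Add(-2, 10), -36)) = Mul(36, Add(8, -36)) = Mul(36, -28) = -1008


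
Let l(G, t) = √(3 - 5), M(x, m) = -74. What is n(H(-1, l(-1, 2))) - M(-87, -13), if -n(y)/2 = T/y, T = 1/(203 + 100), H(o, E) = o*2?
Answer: 22423/303 ≈ 74.003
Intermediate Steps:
l(G, t) = I*√2 (l(G, t) = √(-2) = I*√2)
H(o, E) = 2*o
T = 1/303 ≈ 0.0033003
n(y) = -2/(303*y)
n(H(-1, l(-1, 2))) - M(-87, -13) = -2/(303*(2*(-1))) - 1*(-74) = -2/303/(-2) + 74 = -2/303*(-½) + 74 = 1/303 + 74 = 22423/303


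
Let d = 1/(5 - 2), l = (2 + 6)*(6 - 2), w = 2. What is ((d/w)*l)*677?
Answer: 10832/3 ≈ 3610.7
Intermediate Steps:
l = 32 (l = 8*4 = 32)
d = ⅓ (d = 1/3 = ⅓ ≈ 0.33333)
((d/w)*l)*677 = (((⅓)/2)*32)*677 = (((⅓)*(½))*32)*677 = ((⅙)*32)*677 = (16/3)*677 = 10832/3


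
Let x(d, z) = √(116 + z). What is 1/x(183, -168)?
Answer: -I*√13/26 ≈ -0.13867*I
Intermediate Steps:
1/x(183, -168) = 1/(√(116 - 168)) = 1/(√(-52)) = 1/(2*I*√13) = -I*√13/26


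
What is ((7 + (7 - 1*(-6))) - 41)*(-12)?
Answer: 252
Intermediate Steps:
((7 + (7 - 1*(-6))) - 41)*(-12) = ((7 + (7 + 6)) - 41)*(-12) = ((7 + 13) - 41)*(-12) = (20 - 41)*(-12) = -21*(-12) = 252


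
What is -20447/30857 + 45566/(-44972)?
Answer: -1162786273/693850502 ≈ -1.6758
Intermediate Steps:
-20447/30857 + 45566/(-44972) = -20447*1/30857 + 45566*(-1/44972) = -20447/30857 - 22783/22486 = -1162786273/693850502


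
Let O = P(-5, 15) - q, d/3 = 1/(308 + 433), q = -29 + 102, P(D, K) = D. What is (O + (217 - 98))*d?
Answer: 41/247 ≈ 0.16599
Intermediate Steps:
q = 73
d = 1/247 (d = 3/(308 + 433) = 3/741 = 3*(1/741) = 1/247 ≈ 0.0040486)
O = -78 (O = -5 - 1*73 = -5 - 73 = -78)
(O + (217 - 98))*d = (-78 + (217 - 98))*(1/247) = (-78 + 119)*(1/247) = 41*(1/247) = 41/247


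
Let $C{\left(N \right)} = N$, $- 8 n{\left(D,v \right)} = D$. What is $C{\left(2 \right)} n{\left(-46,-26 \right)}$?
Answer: $\frac{23}{2} \approx 11.5$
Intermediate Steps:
$n{\left(D,v \right)} = - \frac{D}{8}$
$C{\left(2 \right)} n{\left(-46,-26 \right)} = 2 \left(\left(- \frac{1}{8}\right) \left(-46\right)\right) = 2 \cdot \frac{23}{4} = \frac{23}{2}$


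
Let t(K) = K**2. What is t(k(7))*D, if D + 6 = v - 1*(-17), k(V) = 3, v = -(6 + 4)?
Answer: 9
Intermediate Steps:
v = -10 (v = -1*10 = -10)
D = 1 (D = -6 + (-10 - 1*(-17)) = -6 + (-10 + 17) = -6 + 7 = 1)
t(k(7))*D = 3**2*1 = 9*1 = 9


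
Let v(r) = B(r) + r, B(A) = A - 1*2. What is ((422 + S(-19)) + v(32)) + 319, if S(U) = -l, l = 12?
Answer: 791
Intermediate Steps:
B(A) = -2 + A (B(A) = A - 2 = -2 + A)
v(r) = -2 + 2*r (v(r) = (-2 + r) + r = -2 + 2*r)
S(U) = -12 (S(U) = -1*12 = -12)
((422 + S(-19)) + v(32)) + 319 = ((422 - 12) + (-2 + 2*32)) + 319 = (410 + (-2 + 64)) + 319 = (410 + 62) + 319 = 472 + 319 = 791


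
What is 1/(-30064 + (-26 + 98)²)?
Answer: -1/24880 ≈ -4.0193e-5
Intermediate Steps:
1/(-30064 + (-26 + 98)²) = 1/(-30064 + 72²) = 1/(-30064 + 5184) = 1/(-24880) = -1/24880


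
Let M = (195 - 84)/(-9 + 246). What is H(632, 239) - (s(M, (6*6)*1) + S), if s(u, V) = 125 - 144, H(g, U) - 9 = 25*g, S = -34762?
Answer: 50590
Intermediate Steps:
H(g, U) = 9 + 25*g
M = 37/79 (M = 111/237 = 111*(1/237) = 37/79 ≈ 0.46835)
s(u, V) = -19
H(632, 239) - (s(M, (6*6)*1) + S) = (9 + 25*632) - (-19 - 34762) = (9 + 15800) - 1*(-34781) = 15809 + 34781 = 50590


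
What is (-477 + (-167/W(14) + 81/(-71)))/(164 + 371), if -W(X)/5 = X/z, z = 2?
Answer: -1176323/1329475 ≈ -0.88480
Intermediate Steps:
W(X) = -5*X/2
(-477 + (-167/W(14) + 81/(-71)))/(164 + 371) = (-477 + (-167/((-5/2*14)) + 81/(-71)))/(164 + 371) = (-477 + (-167/(-35) + 81*(-1/71)))/535 = (-477 + (-167*(-1/35) - 81/71))*(1/535) = (-477 + (167/35 - 81/71))*(1/535) = (-477 + 9022/2485)*(1/535) = -1176323/2485*1/535 = -1176323/1329475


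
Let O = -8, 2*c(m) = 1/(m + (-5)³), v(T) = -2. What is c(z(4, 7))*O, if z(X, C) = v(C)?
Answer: 4/127 ≈ 0.031496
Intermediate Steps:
z(X, C) = -2
c(m) = 1/(2*(-125 + m)) (c(m) = 1/(2*(m + (-5)³)) = 1/(2*(m - 125)) = 1/(2*(-125 + m)))
c(z(4, 7))*O = (1/(2*(-125 - 2)))*(-8) = ((½)/(-127))*(-8) = ((½)*(-1/127))*(-8) = -1/254*(-8) = 4/127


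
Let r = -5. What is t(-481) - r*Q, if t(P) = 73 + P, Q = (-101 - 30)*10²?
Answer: -65908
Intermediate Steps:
Q = -13100 (Q = -131*100 = -13100)
t(-481) - r*Q = (73 - 481) - (-5)*(-13100) = -408 - 1*65500 = -408 - 65500 = -65908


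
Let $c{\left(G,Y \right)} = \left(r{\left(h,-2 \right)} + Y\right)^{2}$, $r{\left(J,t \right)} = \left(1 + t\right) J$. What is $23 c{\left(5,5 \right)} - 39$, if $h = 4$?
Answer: $-16$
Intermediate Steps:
$r{\left(J,t \right)} = J \left(1 + t\right)$
$c{\left(G,Y \right)} = \left(-4 + Y\right)^{2}$ ($c{\left(G,Y \right)} = \left(4 \left(1 - 2\right) + Y\right)^{2} = \left(4 \left(-1\right) + Y\right)^{2} = \left(-4 + Y\right)^{2}$)
$23 c{\left(5,5 \right)} - 39 = 23 \left(-4 + 5\right)^{2} - 39 = 23 \cdot 1^{2} - 39 = 23 \cdot 1 - 39 = 23 - 39 = -16$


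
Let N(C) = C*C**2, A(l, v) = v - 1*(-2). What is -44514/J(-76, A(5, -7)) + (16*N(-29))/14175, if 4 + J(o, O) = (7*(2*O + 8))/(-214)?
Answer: 67351212346/5967675 ≈ 11286.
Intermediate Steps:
A(l, v) = 2 + v (A(l, v) = v + 2 = 2 + v)
N(C) = C**3
J(o, O) = -456/107 - 7*O/107 (J(o, O) = -4 + (7*(2*O + 8))/(-214) = -4 + (7*(8 + 2*O))*(-1/214) = -4 + (56 + 14*O)*(-1/214) = -4 + (-28/107 - 7*O/107) = -456/107 - 7*O/107)
-44514/J(-76, A(5, -7)) + (16*N(-29))/14175 = -44514/(-456/107 - 7*(2 - 7)/107) + (16*(-29)**3)/14175 = -44514/(-456/107 - 7/107*(-5)) + (16*(-24389))*(1/14175) = -44514/(-456/107 + 35/107) - 390224*1/14175 = -44514/(-421/107) - 390224/14175 = -44514*(-107/421) - 390224/14175 = 4762998/421 - 390224/14175 = 67351212346/5967675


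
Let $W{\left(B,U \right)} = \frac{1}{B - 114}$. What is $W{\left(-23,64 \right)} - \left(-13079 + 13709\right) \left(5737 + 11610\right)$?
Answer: $- \frac{1497219571}{137} \approx -1.0929 \cdot 10^{7}$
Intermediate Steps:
$W{\left(B,U \right)} = \frac{1}{-114 + B}$
$W{\left(-23,64 \right)} - \left(-13079 + 13709\right) \left(5737 + 11610\right) = \frac{1}{-114 - 23} - \left(-13079 + 13709\right) \left(5737 + 11610\right) = \frac{1}{-137} - 630 \cdot 17347 = - \frac{1}{137} - 10928610 = - \frac{1497219571}{137}$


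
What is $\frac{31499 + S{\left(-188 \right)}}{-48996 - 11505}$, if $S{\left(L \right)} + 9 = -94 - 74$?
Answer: $- \frac{31322}{60501} \approx -0.51771$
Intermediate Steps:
$S{\left(L \right)} = -177$ ($S{\left(L \right)} = -9 - 168 = -177$)
$\frac{31499 + S{\left(-188 \right)}}{-48996 - 11505} = \frac{31499 - 177}{-48996 - 11505} = \frac{31322}{-60501} = 31322 \left(- \frac{1}{60501}\right) = - \frac{31322}{60501}$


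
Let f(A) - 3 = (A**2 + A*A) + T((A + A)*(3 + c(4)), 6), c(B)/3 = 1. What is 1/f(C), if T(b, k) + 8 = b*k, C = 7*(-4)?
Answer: -1/453 ≈ -0.0022075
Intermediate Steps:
C = -28
c(B) = 3 (c(B) = 3*1 = 3)
T(b, k) = -8 + b*k
f(A) = -5 + 2*A**2 + 72*A (f(A) = 3 + ((A**2 + A*A) + (-8 + ((A + A)*(3 + 3))*6)) = 3 + ((A**2 + A**2) + (-8 + ((2*A)*6)*6)) = 3 + (2*A**2 + (-8 + (12*A)*6)) = 3 + (2*A**2 + (-8 + 72*A)) = 3 + (-8 + 2*A**2 + 72*A) = -5 + 2*A**2 + 72*A)
1/f(C) = 1/(-5 + 2*(-28)**2 + 72*(-28)) = 1/(-5 + 2*784 - 2016) = 1/(-5 + 1568 - 2016) = 1/(-453) = -1/453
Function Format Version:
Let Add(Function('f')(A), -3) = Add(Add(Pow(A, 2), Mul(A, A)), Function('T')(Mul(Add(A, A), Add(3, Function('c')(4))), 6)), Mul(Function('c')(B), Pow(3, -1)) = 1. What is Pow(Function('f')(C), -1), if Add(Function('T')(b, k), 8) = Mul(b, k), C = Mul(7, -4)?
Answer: Rational(-1, 453) ≈ -0.0022075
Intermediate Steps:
C = -28
Function('c')(B) = 3 (Function('c')(B) = Mul(3, 1) = 3)
Function('T')(b, k) = Add(-8, Mul(b, k))
Function('f')(A) = Add(-5, Mul(2, Pow(A, 2)), Mul(72, A)) (Function('f')(A) = Add(3, Add(Add(Pow(A, 2), Mul(A, A)), Add(-8, Mul(Mul(Add(A, A), Add(3, 3)), 6)))) = Add(3, Add(Add(Pow(A, 2), Pow(A, 2)), Add(-8, Mul(Mul(Mul(2, A), 6), 6)))) = Add(3, Add(Mul(2, Pow(A, 2)), Add(-8, Mul(Mul(12, A), 6)))) = Add(3, Add(Mul(2, Pow(A, 2)), Add(-8, Mul(72, A)))) = Add(3, Add(-8, Mul(2, Pow(A, 2)), Mul(72, A))) = Add(-5, Mul(2, Pow(A, 2)), Mul(72, A)))
Pow(Function('f')(C), -1) = Pow(Add(-5, Mul(2, Pow(-28, 2)), Mul(72, -28)), -1) = Pow(Add(-5, Mul(2, 784), -2016), -1) = Pow(Add(-5, 1568, -2016), -1) = Pow(-453, -1) = Rational(-1, 453)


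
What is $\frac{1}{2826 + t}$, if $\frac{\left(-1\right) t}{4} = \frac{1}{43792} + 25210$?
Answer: $- \frac{10948}{1073057273} \approx -1.0203 \cdot 10^{-5}$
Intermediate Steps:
$t = - \frac{1103996321}{10948}$ ($t = - 4 \left(\frac{1}{43792} + 25210\right) = \left(-4\right) \frac{1103996321}{43792} = - \frac{1103996321}{10948} \approx -1.0084 \cdot 10^{5}$)
$\frac{1}{2826 + t} = \frac{1}{2826 - \frac{1103996321}{10948}} = \frac{1}{- \frac{1073057273}{10948}} = - \frac{10948}{1073057273}$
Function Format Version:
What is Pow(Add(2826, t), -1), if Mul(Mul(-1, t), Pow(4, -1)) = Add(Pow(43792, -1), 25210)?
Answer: Rational(-10948, 1073057273) ≈ -1.0203e-5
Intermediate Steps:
t = Rational(-1103996321, 10948) (t = Mul(-4, Add(Pow(43792, -1), 25210)) = Mul(-4, Add(Rational(1, 43792), 25210)) = Mul(-4, Rational(1103996321, 43792)) = Rational(-1103996321, 10948) ≈ -1.0084e+5)
Pow(Add(2826, t), -1) = Pow(Add(2826, Rational(-1103996321, 10948)), -1) = Pow(Rational(-1073057273, 10948), -1) = Rational(-10948, 1073057273)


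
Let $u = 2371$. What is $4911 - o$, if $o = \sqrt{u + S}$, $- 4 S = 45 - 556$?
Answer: $4911 - \frac{\sqrt{9995}}{2} \approx 4861.0$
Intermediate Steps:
$S = \frac{511}{4}$ ($S = - \frac{45 - 556}{4} = \left(- \frac{1}{4}\right) \left(-511\right) = \frac{511}{4} \approx 127.75$)
$o = \frac{\sqrt{9995}}{2}$ ($o = \sqrt{2371 + \frac{511}{4}} = \sqrt{\frac{9995}{4}} = \frac{\sqrt{9995}}{2} \approx 49.987$)
$4911 - o = 4911 - \frac{\sqrt{9995}}{2}$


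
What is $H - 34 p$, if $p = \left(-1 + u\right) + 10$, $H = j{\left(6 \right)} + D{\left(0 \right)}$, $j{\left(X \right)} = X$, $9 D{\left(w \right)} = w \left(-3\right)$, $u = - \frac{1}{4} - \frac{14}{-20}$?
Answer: $- \frac{3153}{10} \approx -315.3$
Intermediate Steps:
$u = \frac{9}{20}$ ($u = \left(-1\right) \frac{1}{4} - - \frac{7}{10} = - \frac{1}{4} + \frac{7}{10} = \frac{9}{20} \approx 0.45$)
$D{\left(w \right)} = - \frac{w}{3}$ ($D{\left(w \right)} = \frac{w \left(-3\right)}{9} = \frac{\left(-3\right) w}{9} = - \frac{w}{3}$)
$H = 6$ ($H = 6 - 0 = 6 + 0 = 6$)
$p = \frac{189}{20}$ ($p = \left(-1 + \frac{9}{20}\right) + 10 = - \frac{11}{20} + 10 = \frac{189}{20} \approx 9.45$)
$H - 34 p = 6 - \frac{3213}{10} = - \frac{3153}{10}$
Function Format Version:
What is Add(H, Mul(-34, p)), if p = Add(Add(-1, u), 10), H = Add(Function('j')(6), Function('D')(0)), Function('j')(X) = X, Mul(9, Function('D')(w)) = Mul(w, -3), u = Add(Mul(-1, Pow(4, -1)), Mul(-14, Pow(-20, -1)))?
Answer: Rational(-3153, 10) ≈ -315.30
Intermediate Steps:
u = Rational(9, 20) (u = Add(Mul(-1, Rational(1, 4)), Mul(-14, Rational(-1, 20))) = Add(Rational(-1, 4), Rational(7, 10)) = Rational(9, 20) ≈ 0.45000)
Function('D')(w) = Mul(Rational(-1, 3), w) (Function('D')(w) = Mul(Rational(1, 9), Mul(w, -3)) = Mul(Rational(1, 9), Mul(-3, w)) = Mul(Rational(-1, 3), w))
H = 6 (H = Add(6, Mul(Rational(-1, 3), 0)) = Add(6, 0) = 6)
p = Rational(189, 20) (p = Add(Add(-1, Rational(9, 20)), 10) = Add(Rational(-11, 20), 10) = Rational(189, 20) ≈ 9.4500)
Add(H, Mul(-34, p)) = Add(6, Mul(-34, Rational(189, 20))) = Add(6, Rational(-3213, 10)) = Rational(-3153, 10)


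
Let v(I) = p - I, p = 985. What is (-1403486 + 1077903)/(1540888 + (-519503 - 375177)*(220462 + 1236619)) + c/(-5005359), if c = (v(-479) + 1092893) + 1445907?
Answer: -1103845511315187797/2175028179623006976 ≈ -0.50751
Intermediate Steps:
v(I) = 985 - I
c = 2540264 (c = ((985 - 1*(-479)) + 1092893) + 1445907 = ((985 + 479) + 1092893) + 1445907 = (1464 + 1092893) + 1445907 = 1094357 + 1445907 = 2540264)
(-1403486 + 1077903)/(1540888 + (-519503 - 375177)*(220462 + 1236619)) + c/(-5005359) = (-1403486 + 1077903)/(1540888 + (-519503 - 375177)*(220462 + 1236619)) + 2540264/(-5005359) = -325583/(1540888 - 894680*1457081) + 2540264*(-1/5005359) = -325583/(1540888 - 1303621229080) - 2540264/5005359 = -325583/(-1303619688192) - 2540264/5005359 = -325583*(-1/1303619688192) - 2540264/5005359 = 325583/1303619688192 - 2540264/5005359 = -1103845511315187797/2175028179623006976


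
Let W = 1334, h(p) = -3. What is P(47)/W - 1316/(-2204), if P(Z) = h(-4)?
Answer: 15077/25346 ≈ 0.59485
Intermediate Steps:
P(Z) = -3
P(47)/W - 1316/(-2204) = -3/1334 - 1316/(-2204) = -3*1/1334 - 1316*(-1/2204) = -3/1334 + 329/551 = 15077/25346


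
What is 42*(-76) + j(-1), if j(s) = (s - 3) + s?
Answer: -3197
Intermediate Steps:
j(s) = -3 + 2*s (j(s) = (-3 + s) + s = -3 + 2*s)
42*(-76) + j(-1) = 42*(-76) + (-3 + 2*(-1)) = -3192 + (-3 - 2) = -3192 - 5 = -3197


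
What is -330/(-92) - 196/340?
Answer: 11771/3910 ≈ 3.0105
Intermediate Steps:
-330/(-92) - 196/340 = -330*(-1/92) - 196*1/340 = 165/46 - 49/85 = 11771/3910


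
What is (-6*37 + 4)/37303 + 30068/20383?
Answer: 1117183110/760347049 ≈ 1.4693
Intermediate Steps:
(-6*37 + 4)/37303 + 30068/20383 = (-222 + 4)*(1/37303) + 30068*(1/20383) = -218*1/37303 + 30068/20383 = -218/37303 + 30068/20383 = 1117183110/760347049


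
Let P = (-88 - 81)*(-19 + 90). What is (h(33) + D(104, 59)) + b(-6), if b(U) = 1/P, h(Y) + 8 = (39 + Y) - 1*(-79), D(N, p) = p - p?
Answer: 1715856/11999 ≈ 143.00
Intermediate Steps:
D(N, p) = 0
h(Y) = 110 + Y (h(Y) = -8 + ((39 + Y) - 1*(-79)) = -8 + ((39 + Y) + 79) = -8 + (118 + Y) = 110 + Y)
P = -11999 (P = -169*71 = -11999)
b(U) = -1/11999 (b(U) = 1/(-11999) = -1/11999)
(h(33) + D(104, 59)) + b(-6) = ((110 + 33) + 0) - 1/11999 = (143 + 0) - 1/11999 = 143 - 1/11999 = 1715856/11999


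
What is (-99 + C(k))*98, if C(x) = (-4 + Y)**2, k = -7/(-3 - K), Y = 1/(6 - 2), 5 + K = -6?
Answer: -66591/8 ≈ -8323.9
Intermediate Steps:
K = -11 (K = -5 - 6 = -11)
Y = 1/4 ≈ 0.25000
k = -7/8 (k = -7/(-3 - 1*(-11)) = -7/(-3 + 11) = -7/8 ≈ -0.87500)
C(x) = 225/16 (C(x) = (-4 + 1/4)**2 = (-15/4)**2 = 225/16)
(-99 + C(k))*98 = (-99 + 225/16)*98 = -1359/16*98 = -66591/8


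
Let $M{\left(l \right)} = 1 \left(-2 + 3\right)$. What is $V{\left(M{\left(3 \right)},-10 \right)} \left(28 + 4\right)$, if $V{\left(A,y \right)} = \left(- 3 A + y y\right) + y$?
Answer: $2784$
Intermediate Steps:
$M{\left(l \right)} = 1$ ($M{\left(l \right)} = 1 \cdot 1 = 1$)
$V{\left(A,y \right)} = y + y^{2} - 3 A$ ($V{\left(A,y \right)} = \left(- 3 A + y^{2}\right) + y = \left(y^{2} - 3 A\right) + y = y + y^{2} - 3 A$)
$V{\left(M{\left(3 \right)},-10 \right)} \left(28 + 4\right) = \left(-10 + \left(-10\right)^{2} - 3\right) \left(28 + 4\right) = \left(-10 + 100 - 3\right) 32 = 87 \cdot 32 = 2784$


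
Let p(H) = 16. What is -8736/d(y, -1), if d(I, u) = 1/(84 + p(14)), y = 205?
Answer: -873600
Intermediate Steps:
d(I, u) = 1/100 (d(I, u) = 1/(84 + 16) = 1/100)
-8736/d(y, -1) = -8736/1/100 = -8736*100 = -873600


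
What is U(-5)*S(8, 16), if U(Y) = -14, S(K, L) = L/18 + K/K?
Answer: -238/9 ≈ -26.444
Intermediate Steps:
S(K, L) = 1 + L/18 (S(K, L) = L*(1/18) + 1 = L/18 + 1 = 1 + L/18)
U(-5)*S(8, 16) = -14*(1 + (1/18)*16) = -14*(1 + 8/9) = -14*17/9 = -238/9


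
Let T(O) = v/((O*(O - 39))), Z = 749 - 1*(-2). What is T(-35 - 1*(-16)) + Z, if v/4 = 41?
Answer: 413883/551 ≈ 751.15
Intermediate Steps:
v = 164 (v = 4*41 = 164)
Z = 751 (Z = 749 + 2 = 751)
T(O) = 164/(O*(-39 + O)) (T(O) = 164/((O*(O - 39))) = 164/((O*(-39 + O))) = 164*(1/(O*(-39 + O))) = 164/(O*(-39 + O)))
T(-35 - 1*(-16)) + Z = 164/((-35 - 1*(-16))*(-39 + (-35 - 1*(-16)))) + 751 = 164/((-35 + 16)*(-39 + (-35 + 16))) + 751 = 164/(-19*(-39 - 19)) + 751 = 164*(-1/19)/(-58) + 751 = 164*(-1/19)*(-1/58) + 751 = 82/551 + 751 = 413883/551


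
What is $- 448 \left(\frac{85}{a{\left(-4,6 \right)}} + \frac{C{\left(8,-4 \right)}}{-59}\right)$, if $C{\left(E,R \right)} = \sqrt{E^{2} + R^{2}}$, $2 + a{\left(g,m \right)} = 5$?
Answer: $- \frac{38080}{3} + \frac{1792 \sqrt{5}}{59} \approx -12625.0$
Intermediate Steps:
$a{\left(g,m \right)} = 3$ ($a{\left(g,m \right)} = -2 + 5 = 3$)
$- 448 \left(\frac{85}{a{\left(-4,6 \right)}} + \frac{C{\left(8,-4 \right)}}{-59}\right) = - 448 \left(\frac{85}{3} + \frac{\sqrt{8^{2} + \left(-4\right)^{2}}}{-59}\right) = - 448 \left(85 \cdot \frac{1}{3} + \sqrt{64 + 16} \left(- \frac{1}{59}\right)\right) = - 448 \left(\frac{85}{3} + \sqrt{80} \left(- \frac{1}{59}\right)\right) = - 448 \left(\frac{85}{3} + 4 \sqrt{5} \left(- \frac{1}{59}\right)\right) = - 448 \left(\frac{85}{3} - \frac{4 \sqrt{5}}{59}\right) = - \frac{38080}{3} + \frac{1792 \sqrt{5}}{59}$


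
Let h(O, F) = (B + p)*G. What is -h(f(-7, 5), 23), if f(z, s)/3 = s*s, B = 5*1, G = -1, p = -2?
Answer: 3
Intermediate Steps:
B = 5
f(z, s) = 3*s² (f(z, s) = 3*(s*s) = 3*s²)
h(O, F) = -3 (h(O, F) = (5 - 2)*(-1) = 3*(-1) = -3)
-h(f(-7, 5), 23) = -1*(-3) = 3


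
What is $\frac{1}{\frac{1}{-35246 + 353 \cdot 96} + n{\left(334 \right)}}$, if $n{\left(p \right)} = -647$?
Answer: $- \frac{1358}{878627} \approx -0.0015456$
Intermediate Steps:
$\frac{1}{\frac{1}{-35246 + 353 \cdot 96} + n{\left(334 \right)}} = \frac{1}{\frac{1}{-35246 + 353 \cdot 96} - 647} = \frac{1}{\frac{1}{-35246 + 33888} - 647} = \frac{1}{\frac{1}{-1358} - 647} = \frac{1}{- \frac{1}{1358} - 647} = \frac{1}{- \frac{878627}{1358}} = - \frac{1358}{878627}$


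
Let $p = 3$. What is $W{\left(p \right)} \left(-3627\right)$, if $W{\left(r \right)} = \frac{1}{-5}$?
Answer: $\frac{3627}{5} \approx 725.4$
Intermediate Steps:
$W{\left(r \right)} = - \frac{1}{5}$
$W{\left(p \right)} \left(-3627\right) = \left(- \frac{1}{5}\right) \left(-3627\right) = \frac{3627}{5}$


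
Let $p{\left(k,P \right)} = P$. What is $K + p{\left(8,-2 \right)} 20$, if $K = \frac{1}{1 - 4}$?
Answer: $- \frac{121}{3} \approx -40.333$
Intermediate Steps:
$K = - \frac{1}{3}$ ($K = \frac{1}{-3} = - \frac{1}{3} \approx -0.33333$)
$K + p{\left(8,-2 \right)} 20 = - \frac{1}{3} - 40 = - \frac{121}{3}$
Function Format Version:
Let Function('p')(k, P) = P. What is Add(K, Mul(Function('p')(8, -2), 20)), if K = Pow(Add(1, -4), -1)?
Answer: Rational(-121, 3) ≈ -40.333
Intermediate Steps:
K = Rational(-1, 3) (K = Pow(-3, -1) = Rational(-1, 3) ≈ -0.33333)
Add(K, Mul(Function('p')(8, -2), 20)) = Add(Rational(-1, 3), Mul(-2, 20)) = Add(Rational(-1, 3), -40) = Rational(-121, 3)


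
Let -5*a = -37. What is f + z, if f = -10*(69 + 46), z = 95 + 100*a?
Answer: -315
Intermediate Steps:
a = 37/5 (a = -⅕*(-37) = 37/5 ≈ 7.4000)
z = 835 (z = 95 + 100*(37/5) = 95 + 740 = 835)
f = -1150 (f = -10*115 = -1150)
f + z = -1150 + 835 = -315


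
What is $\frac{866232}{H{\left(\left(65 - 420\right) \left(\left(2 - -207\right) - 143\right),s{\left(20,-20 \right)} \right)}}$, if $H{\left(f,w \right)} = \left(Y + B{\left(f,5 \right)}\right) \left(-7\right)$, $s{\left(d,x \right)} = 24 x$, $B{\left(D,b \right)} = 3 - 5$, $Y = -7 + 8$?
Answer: $\frac{866232}{7} \approx 1.2375 \cdot 10^{5}$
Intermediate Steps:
$Y = 1$
$B{\left(D,b \right)} = -2$ ($B{\left(D,b \right)} = 3 - 5 = -2$)
$H{\left(f,w \right)} = 7$ ($H{\left(f,w \right)} = \left(1 - 2\right) \left(-7\right) = \left(-1\right) \left(-7\right) = 7$)
$\frac{866232}{H{\left(\left(65 - 420\right) \left(\left(2 - -207\right) - 143\right),s{\left(20,-20 \right)} \right)}} = \frac{866232}{7}$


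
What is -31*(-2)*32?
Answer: 1984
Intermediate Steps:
-31*(-2)*32 = 62*32 = 1984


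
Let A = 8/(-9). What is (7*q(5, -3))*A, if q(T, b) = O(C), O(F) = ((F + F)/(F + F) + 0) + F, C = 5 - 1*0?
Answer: -112/3 ≈ -37.333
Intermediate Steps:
C = 5 (C = 5 + 0 = 5)
O(F) = 1 + F (O(F) = ((2*F)/((2*F)) + 0) + F = ((2*F)*(1/(2*F)) + 0) + F = (1 + 0) + F = 1 + F)
q(T, b) = 6 (q(T, b) = 1 + 5 = 6)
A = -8/9 (A = 8*(-⅑) = -8/9 ≈ -0.88889)
(7*q(5, -3))*A = (7*6)*(-8/9) = 42*(-8/9) = -112/3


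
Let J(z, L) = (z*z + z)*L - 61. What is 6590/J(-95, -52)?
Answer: -6590/464421 ≈ -0.014190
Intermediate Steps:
J(z, L) = -61 + L*(z + z**2) (J(z, L) = (z**2 + z)*L - 61 = (z + z**2)*L - 61 = L*(z + z**2) - 61 = -61 + L*(z + z**2))
6590/J(-95, -52) = 6590/(-61 - 52*(-95) - 52*(-95)**2) = 6590/(-61 + 4940 - 52*9025) = 6590/(-61 + 4940 - 469300) = 6590/(-464421) = 6590*(-1/464421) = -6590/464421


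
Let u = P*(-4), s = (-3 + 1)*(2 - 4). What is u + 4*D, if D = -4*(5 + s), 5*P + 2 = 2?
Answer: -144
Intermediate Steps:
P = 0 (P = -⅖ + (⅕)*2 = -⅖ + ⅖ = 0)
s = 4 (s = -2*(-2) = 4)
u = 0 (u = 0*(-4) = 0)
D = -36 (D = -4*(5 + 4) = -4*9 = -36)
u + 4*D = 0 + 4*(-36) = 0 - 144 = -144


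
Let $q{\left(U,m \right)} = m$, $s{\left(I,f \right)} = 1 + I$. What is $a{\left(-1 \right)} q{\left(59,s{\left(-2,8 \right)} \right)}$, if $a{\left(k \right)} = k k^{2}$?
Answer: $1$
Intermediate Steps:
$a{\left(k \right)} = k^{3}$
$a{\left(-1 \right)} q{\left(59,s{\left(-2,8 \right)} \right)} = \left(-1\right)^{3} \left(1 - 2\right) = \left(-1\right) \left(-1\right) = 1$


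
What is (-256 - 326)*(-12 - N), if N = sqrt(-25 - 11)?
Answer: 6984 + 3492*I ≈ 6984.0 + 3492.0*I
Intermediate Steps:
N = 6*I (N = sqrt(-36) = 6*I ≈ 6.0*I)
(-256 - 326)*(-12 - N) = (-256 - 326)*(-12 - 6*I) = -582*(-12 - 6*I) = 6984 + 3492*I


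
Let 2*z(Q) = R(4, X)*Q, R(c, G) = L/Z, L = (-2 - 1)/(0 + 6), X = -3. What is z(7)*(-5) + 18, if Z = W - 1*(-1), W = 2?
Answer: 251/12 ≈ 20.917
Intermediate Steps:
L = -1/2 (L = -3/6 = -3*1/6 = -1/2 ≈ -0.50000)
Z = 3 (Z = 2 - 1*(-1) = 2 + 1 = 3)
R(c, G) = -1/6 (R(c, G) = -1/2/3 = -1/2*1/3 = -1/6)
z(Q) = -Q/12 (z(Q) = (-Q/6)/2 = -Q/12)
z(7)*(-5) + 18 = -1/12*7*(-5) + 18 = -7/12*(-5) + 18 = 35/12 + 18 = 251/12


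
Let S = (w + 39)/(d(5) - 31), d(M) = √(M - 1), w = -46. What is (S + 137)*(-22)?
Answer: -87560/29 ≈ -3019.3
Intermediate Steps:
d(M) = √(-1 + M)
S = 7/29 (S = (-46 + 39)/(√(-1 + 5) - 31) = -7/(√4 - 31) = -7/(2 - 31) = -7/(-29) = -7*(-1/29) = 7/29 ≈ 0.24138)
(S + 137)*(-22) = (7/29 + 137)*(-22) = (3980/29)*(-22) = -87560/29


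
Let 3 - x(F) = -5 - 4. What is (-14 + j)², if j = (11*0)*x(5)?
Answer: 196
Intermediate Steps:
x(F) = 12 (x(F) = 3 - (-5 - 4) = 3 - 1*(-9) = 3 + 9 = 12)
j = 0 (j = (11*0)*12 = 0*12 = 0)
(-14 + j)² = (-14 + 0)² = (-14)² = 196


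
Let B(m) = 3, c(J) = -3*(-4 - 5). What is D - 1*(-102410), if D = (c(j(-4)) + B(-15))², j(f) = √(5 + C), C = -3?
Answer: 103310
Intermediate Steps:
j(f) = √2 (j(f) = √(5 - 3) = √2)
c(J) = 27 (c(J) = -3*(-9) = 27)
D = 900 (D = (27 + 3)² = 30² = 900)
D - 1*(-102410) = 900 - 1*(-102410) = 900 + 102410 = 103310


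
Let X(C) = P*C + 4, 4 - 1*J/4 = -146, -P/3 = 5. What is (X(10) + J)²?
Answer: 206116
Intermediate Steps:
P = -15 (P = -3*5 = -15)
J = 600 (J = 16 - 4*(-146) = 16 + 584 = 600)
X(C) = 4 - 15*C (X(C) = -15*C + 4 = 4 - 15*C)
(X(10) + J)² = ((4 - 15*10) + 600)² = ((4 - 150) + 600)² = (-146 + 600)² = 454² = 206116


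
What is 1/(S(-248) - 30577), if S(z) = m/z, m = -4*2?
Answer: -31/947886 ≈ -3.2704e-5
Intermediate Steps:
m = -8
S(z) = -8/z
1/(S(-248) - 30577) = 1/(-8/(-248) - 30577) = 1/(-8*(-1/248) - 30577) = 1/(1/31 - 30577) = 1/(-947886/31) = -31/947886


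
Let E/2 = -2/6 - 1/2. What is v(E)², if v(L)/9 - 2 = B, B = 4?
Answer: 2916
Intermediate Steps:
E = -5/3 (E = 2*(-2/6 - 1/2) = 2*(-2*⅙ - 1*½) = 2*(-⅓ - ½) = 2*(-⅚) = -5/3 ≈ -1.6667)
v(L) = 54 (v(L) = 18 + 9*4 = 18 + 36 = 54)
v(E)² = 54² = 2916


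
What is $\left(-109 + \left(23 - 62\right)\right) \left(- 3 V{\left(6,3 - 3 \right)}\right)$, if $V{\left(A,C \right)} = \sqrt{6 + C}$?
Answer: $444 \sqrt{6} \approx 1087.6$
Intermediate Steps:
$\left(-109 + \left(23 - 62\right)\right) \left(- 3 V{\left(6,3 - 3 \right)}\right) = \left(-109 + \left(23 - 62\right)\right) \left(- 3 \sqrt{6 + \left(3 - 3\right)}\right) = \left(-109 - 39\right) \left(- 3 \sqrt{6 + \left(3 - 3\right)}\right) = - 148 \left(- 3 \sqrt{6 + 0}\right) = - 148 \left(- 3 \sqrt{6}\right) = 444 \sqrt{6}$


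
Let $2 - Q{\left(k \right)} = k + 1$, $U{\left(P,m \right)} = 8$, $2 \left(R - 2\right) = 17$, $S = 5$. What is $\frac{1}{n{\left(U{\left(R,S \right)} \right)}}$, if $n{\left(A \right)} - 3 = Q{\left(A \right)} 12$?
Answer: $- \frac{1}{81} \approx -0.012346$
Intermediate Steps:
$R = \frac{21}{2}$ ($R = 2 + \frac{1}{2} \cdot 17 = 2 + \frac{17}{2} = \frac{21}{2} \approx 10.5$)
$Q{\left(k \right)} = 1 - k$ ($Q{\left(k \right)} = 2 - \left(k + 1\right) = 2 - \left(1 + k\right) = 1 - k$)
$n{\left(A \right)} = 15 - 12 A$ ($n{\left(A \right)} = 3 + \left(1 - A\right) 12 = 3 - \left(-12 + 12 A\right) = 15 - 12 A$)
$\frac{1}{n{\left(U{\left(R,S \right)} \right)}} = \frac{1}{15 - 96} = \frac{1}{-81} = - \frac{1}{81}$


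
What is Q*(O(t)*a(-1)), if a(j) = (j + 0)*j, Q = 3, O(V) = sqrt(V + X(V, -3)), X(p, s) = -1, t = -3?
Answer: 6*I ≈ 6.0*I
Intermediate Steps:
O(V) = sqrt(-1 + V) (O(V) = sqrt(V - 1) = sqrt(-1 + V))
a(j) = j**2 (a(j) = j*j = j**2)
Q*(O(t)*a(-1)) = 3*(sqrt(-1 - 3)*(-1)**2) = 3*(sqrt(-4)*1) = 3*((2*I)*1) = 3*(2*I) = 6*I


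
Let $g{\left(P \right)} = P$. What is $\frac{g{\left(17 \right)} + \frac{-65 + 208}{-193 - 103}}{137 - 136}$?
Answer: $\frac{4889}{296} \approx 16.517$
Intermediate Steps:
$\frac{g{\left(17 \right)} + \frac{-65 + 208}{-193 - 103}}{137 - 136} = \frac{17 + \frac{-65 + 208}{-193 - 103}}{137 - 136} = \frac{17 + \frac{143}{-296}}{1} = \left(17 + 143 \left(- \frac{1}{296}\right)\right) 1 = \left(17 - \frac{143}{296}\right) 1 = \frac{4889}{296} \cdot 1 = \frac{4889}{296}$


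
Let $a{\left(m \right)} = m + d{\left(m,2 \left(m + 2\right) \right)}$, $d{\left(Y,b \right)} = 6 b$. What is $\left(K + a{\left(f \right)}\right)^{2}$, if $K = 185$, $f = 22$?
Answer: $245025$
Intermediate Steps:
$a{\left(m \right)} = 24 + 13 m$ ($a{\left(m \right)} = m + 6 \cdot 2 \left(m + 2\right) = m + 6 \cdot 2 \left(2 + m\right) = m + 6 \left(4 + 2 m\right) = m + \left(24 + 12 m\right) = 24 + 13 m$)
$\left(K + a{\left(f \right)}\right)^{2} = \left(185 + \left(24 + 13 \cdot 22\right)\right)^{2} = \left(185 + \left(24 + 286\right)\right)^{2} = \left(185 + 310\right)^{2} = 495^{2} = 245025$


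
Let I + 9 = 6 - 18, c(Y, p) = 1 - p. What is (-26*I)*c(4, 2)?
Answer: -546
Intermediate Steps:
I = -21 (I = -9 + (6 - 18) = -9 - 12 = -21)
(-26*I)*c(4, 2) = (-26*(-21))*(1 - 1*2) = 546*(1 - 2) = 546*(-1) = -546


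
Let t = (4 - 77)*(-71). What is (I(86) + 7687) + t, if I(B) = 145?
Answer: 13015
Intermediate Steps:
t = 5183 (t = -73*(-71) = 5183)
(I(86) + 7687) + t = (145 + 7687) + 5183 = 7832 + 5183 = 13015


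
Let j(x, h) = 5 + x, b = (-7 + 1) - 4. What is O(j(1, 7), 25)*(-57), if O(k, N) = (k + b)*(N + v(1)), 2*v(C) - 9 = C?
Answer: 6840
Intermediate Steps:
v(C) = 9/2 + C/2
b = -10 (b = -6 - 4 = -10)
O(k, N) = (-10 + k)*(5 + N) (O(k, N) = (k - 10)*(N + (9/2 + (½)*1)) = (-10 + k)*(N + (9/2 + ½)) = (-10 + k)*(N + 5) = (-10 + k)*(5 + N))
O(j(1, 7), 25)*(-57) = (-50 - 10*25 + 5*(5 + 1) + 25*(5 + 1))*(-57) = (-50 - 250 + 5*6 + 25*6)*(-57) = (-50 - 250 + 30 + 150)*(-57) = -120*(-57) = 6840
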